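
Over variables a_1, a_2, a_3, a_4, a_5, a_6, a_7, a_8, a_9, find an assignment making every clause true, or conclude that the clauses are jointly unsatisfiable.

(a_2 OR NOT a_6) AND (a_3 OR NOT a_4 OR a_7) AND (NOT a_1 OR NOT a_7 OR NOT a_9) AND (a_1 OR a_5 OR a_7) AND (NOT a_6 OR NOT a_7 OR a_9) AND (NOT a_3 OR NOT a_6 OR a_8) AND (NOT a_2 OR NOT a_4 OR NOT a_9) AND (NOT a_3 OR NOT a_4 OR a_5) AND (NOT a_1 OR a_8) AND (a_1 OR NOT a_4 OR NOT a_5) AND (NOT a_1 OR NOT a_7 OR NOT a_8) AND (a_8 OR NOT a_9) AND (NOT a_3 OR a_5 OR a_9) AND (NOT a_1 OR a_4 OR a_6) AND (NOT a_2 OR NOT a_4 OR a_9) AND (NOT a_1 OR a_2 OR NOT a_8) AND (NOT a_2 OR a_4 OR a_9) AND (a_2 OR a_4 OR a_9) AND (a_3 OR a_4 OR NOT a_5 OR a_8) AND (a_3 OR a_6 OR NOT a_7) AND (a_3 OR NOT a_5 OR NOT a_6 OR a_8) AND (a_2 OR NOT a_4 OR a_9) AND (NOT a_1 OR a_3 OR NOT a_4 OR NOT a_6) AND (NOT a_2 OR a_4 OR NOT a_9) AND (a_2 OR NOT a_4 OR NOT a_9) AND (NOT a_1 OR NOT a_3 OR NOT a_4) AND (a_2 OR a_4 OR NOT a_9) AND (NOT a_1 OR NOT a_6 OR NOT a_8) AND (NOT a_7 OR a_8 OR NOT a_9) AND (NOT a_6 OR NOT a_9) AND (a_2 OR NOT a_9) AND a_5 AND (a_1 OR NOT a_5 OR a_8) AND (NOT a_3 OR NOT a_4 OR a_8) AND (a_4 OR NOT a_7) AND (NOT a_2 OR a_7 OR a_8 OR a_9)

Case a_2 = True:
  (a_5) forces a_5 = True.
  If a_4 = True:
    (NOT a_2 OR NOT a_4 OR NOT a_9) forces a_9 = False.
    clause (NOT a_2 OR NOT a_4 OR a_9) is falsified.
  If a_4 = False:
    (NOT a_2 OR a_4 OR a_9) forces a_9 = True.
    clause (NOT a_2 OR a_4 OR NOT a_9) is falsified.
  Every sub-case reaches a contradiction.
Case a_2 = False:
  (a_2 OR NOT a_6) forces a_6 = False.
  (a_2 OR NOT a_9) forces a_9 = False.
  (a_2 OR a_4 OR a_9) forces a_4 = True.
  Clause (a_2 OR NOT a_4 OR a_9) is falsified — contradiction.
Both cases fail, so the formula is unsatisfiable.

No satisfying assignment exists.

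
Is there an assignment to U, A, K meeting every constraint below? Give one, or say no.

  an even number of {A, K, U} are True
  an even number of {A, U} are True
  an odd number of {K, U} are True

U = True, A = True, K = False

{A, K, U}: 2 true → even ✓
{A, U}: 2 true → even ✓
{K, U}: 1 true → odd ✓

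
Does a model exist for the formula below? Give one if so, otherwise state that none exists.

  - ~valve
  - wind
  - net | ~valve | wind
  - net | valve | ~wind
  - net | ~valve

valve: False; net: True; wind: True

Unit clause (~valve) forces valve = False.
Unit clause (wind) forces wind = True.
In (net | valve | ~wind) only net is left, so net = True.
Check each clause:
  (~valve): ~valve holds.
  (wind): wind holds.
  (net | ~valve | wind): net holds.
  (net | valve | ~wind): net holds.
  (net | ~valve): net holds.
All clauses satisfied.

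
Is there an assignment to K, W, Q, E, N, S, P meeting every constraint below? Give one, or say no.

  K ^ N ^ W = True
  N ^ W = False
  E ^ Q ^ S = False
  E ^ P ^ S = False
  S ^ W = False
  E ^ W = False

K = True, W = False, Q = False, E = False, N = False, S = False, P = False

K ^ N ^ W = T ^ F ^ F = True ✓
N ^ W = F ^ F = False ✓
E ^ Q ^ S = F ^ F ^ F = False ✓
E ^ P ^ S = F ^ F ^ F = False ✓
S ^ W = F ^ F = False ✓
E ^ W = F ^ F = False ✓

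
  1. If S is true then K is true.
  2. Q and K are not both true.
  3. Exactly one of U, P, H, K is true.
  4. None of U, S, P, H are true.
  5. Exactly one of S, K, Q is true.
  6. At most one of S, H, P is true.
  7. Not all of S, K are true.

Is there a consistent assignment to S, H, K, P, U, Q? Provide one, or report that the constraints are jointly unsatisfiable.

S = False; H = False; K = True; P = False; U = False; Q = False

  (1) S=F ⇒ K: vacuous ✓
  (2) Q=F, K=T — not both ✓
  (3) {U, P, H, K}: 1 true — exactly one ✓
  (4) {U, S, P, H}: 0 true — none ✓
  (5) {S, K, Q}: 1 true — exactly one ✓
  (6) {S, H, P}: 0 true — at most one ✓
  (7) {S, K}: 1/2 true — not all ✓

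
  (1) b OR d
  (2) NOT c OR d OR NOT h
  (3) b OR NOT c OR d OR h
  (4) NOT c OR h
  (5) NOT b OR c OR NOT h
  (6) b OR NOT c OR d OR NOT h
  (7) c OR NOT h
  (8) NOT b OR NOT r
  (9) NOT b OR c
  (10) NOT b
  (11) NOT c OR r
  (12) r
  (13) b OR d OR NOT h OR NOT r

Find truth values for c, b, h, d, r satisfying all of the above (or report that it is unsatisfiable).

c=F, b=F, h=F, d=T, r=T

Unit clause (NOT b) forces b = False.
Unit clause (r) forces r = True.
In (b OR d) only d is left, so d = True.
Set c = False.
  then (c OR NOT h) forces h = False.
All clauses satisfied.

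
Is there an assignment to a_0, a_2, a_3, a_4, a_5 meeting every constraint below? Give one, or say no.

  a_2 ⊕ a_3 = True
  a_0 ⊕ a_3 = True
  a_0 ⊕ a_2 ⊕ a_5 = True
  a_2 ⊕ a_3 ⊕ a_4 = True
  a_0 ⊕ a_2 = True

Adding constraints 1, 2, 5 mod 2: every variable appears an even number of times on the left, so the left side is 0.
But the right sides sum to 1 (mod 2). 0 ≠ 1 — the system is inconsistent.

Unsatisfiable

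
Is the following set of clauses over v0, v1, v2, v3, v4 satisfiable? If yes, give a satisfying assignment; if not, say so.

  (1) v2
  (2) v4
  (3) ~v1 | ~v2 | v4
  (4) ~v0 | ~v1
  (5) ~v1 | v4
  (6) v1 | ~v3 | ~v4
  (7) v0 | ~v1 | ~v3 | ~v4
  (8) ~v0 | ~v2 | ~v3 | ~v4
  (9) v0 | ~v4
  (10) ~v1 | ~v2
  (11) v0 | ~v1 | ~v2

Unit clause (v2) forces v2 = True.
Unit clause (v4) forces v4 = True.
In (v0 | ~v4) only v0 is left, so v0 = True.
In (~v1 | ~v2) only ~v1 is left, so v1 = False.
In (v1 | ~v3 | ~v4) only ~v3 is left, so v3 = False.
All clauses satisfied.

v0 = True, v1 = False, v2 = True, v3 = False, v4 = True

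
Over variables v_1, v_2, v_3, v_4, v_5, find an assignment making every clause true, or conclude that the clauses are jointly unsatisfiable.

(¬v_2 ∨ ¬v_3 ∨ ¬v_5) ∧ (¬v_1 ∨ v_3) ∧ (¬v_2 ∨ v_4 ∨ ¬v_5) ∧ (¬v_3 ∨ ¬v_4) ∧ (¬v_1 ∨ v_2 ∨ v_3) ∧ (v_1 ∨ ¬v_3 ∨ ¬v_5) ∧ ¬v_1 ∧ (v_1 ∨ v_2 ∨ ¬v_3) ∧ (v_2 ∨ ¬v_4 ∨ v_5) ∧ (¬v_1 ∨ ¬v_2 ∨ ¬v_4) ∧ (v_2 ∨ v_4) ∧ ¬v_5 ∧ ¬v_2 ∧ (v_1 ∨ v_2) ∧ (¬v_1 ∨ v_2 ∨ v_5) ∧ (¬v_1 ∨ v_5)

Case v_2 = True:
  Clause (¬v_2) is falsified — contradiction.
Case v_2 = False:
  (¬v_1) forces v_1 = False.
  Clause (v_1 ∨ v_2) is falsified — contradiction.
Both cases fail, so the formula is unsatisfiable.

No satisfying assignment exists.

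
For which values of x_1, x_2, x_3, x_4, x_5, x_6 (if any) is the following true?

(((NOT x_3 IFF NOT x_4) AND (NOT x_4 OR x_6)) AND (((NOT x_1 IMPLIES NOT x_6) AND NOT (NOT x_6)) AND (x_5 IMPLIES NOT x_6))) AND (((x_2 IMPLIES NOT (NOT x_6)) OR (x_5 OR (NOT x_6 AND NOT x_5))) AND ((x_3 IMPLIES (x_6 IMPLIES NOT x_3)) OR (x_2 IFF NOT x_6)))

x_1 = True, x_2 = True, x_3 = False, x_4 = False, x_5 = False, x_6 = True

  ((NOT x_3 IFF NOT x_4) AND (NOT x_4 OR x_6)) AND (((NOT x_1 IMPLIES NOT x_6) AND NOT (NOT x_6)) AND (x_5 IMPLIES NOT x_6)) = True
    (NOT x_3 IFF NOT x_4) AND (NOT x_4 OR x_6) = True
      NOT x_3 IFF NOT x_4 = True
        NOT x_3 = True
        NOT x_4 = True
      NOT x_4 OR x_6 = True
        NOT x_4 = True
    ((NOT x_1 IMPLIES NOT x_6) AND NOT (NOT x_6)) AND (x_5 IMPLIES NOT x_6) = True
      (NOT x_1 IMPLIES NOT x_6) AND NOT (NOT x_6) = True
        NOT x_1 IMPLIES NOT x_6 = True
          NOT x_1 = False
          NOT x_6 = False
        NOT (NOT x_6) = True
          NOT x_6 = False
      x_5 IMPLIES NOT x_6 = True
        NOT x_6 = False
  ((x_2 IMPLIES NOT (NOT x_6)) OR (x_5 OR (NOT x_6 AND NOT x_5))) AND ((x_3 IMPLIES (x_6 IMPLIES NOT x_3)) OR (x_2 IFF NOT x_6)) = True
    (x_2 IMPLIES NOT (NOT x_6)) OR (x_5 OR (NOT x_6 AND NOT x_5)) = True
      x_2 IMPLIES NOT (NOT x_6) = True
        NOT (NOT x_6) = True
          NOT x_6 = False
      x_5 OR (NOT x_6 AND NOT x_5) = False
        NOT x_6 AND NOT x_5 = False
          NOT x_6 = False
          NOT x_5 = True
    (x_3 IMPLIES (x_6 IMPLIES NOT x_3)) OR (x_2 IFF NOT x_6) = True
      x_3 IMPLIES (x_6 IMPLIES NOT x_3) = True
        x_6 IMPLIES NOT x_3 = True
          NOT x_3 = True
      x_2 IFF NOT x_6 = False
        NOT x_6 = False
Both conjuncts True, so the formula holds.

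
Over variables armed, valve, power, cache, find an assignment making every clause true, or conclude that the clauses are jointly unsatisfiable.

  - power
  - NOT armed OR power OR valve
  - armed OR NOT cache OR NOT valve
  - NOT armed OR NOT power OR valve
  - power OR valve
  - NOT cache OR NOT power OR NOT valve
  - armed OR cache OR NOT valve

armed=T, valve=T, power=T, cache=F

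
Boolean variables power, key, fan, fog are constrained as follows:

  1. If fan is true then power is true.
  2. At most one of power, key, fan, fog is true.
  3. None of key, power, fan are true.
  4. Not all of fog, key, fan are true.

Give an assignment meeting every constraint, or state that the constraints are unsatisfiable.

power=F, key=F, fan=F, fog=F

  (1) fan=F ⇒ power: vacuous ✓
  (2) {power, key, fan, fog}: 0 true — at most one ✓
  (3) {key, power, fan}: 0 true — none ✓
  (4) {fog, key, fan}: 0/3 true — not all ✓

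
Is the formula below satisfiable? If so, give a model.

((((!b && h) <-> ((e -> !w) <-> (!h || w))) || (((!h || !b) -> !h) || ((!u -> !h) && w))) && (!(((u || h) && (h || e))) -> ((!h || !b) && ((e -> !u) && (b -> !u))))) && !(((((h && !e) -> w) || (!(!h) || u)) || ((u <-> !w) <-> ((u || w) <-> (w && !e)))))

No satisfying assignment exists.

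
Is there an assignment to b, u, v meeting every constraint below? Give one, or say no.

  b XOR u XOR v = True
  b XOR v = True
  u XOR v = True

b=F; u=F; v=T

b XOR u XOR v = F XOR F XOR T = True ✓
b XOR v = F XOR T = True ✓
u XOR v = F XOR T = True ✓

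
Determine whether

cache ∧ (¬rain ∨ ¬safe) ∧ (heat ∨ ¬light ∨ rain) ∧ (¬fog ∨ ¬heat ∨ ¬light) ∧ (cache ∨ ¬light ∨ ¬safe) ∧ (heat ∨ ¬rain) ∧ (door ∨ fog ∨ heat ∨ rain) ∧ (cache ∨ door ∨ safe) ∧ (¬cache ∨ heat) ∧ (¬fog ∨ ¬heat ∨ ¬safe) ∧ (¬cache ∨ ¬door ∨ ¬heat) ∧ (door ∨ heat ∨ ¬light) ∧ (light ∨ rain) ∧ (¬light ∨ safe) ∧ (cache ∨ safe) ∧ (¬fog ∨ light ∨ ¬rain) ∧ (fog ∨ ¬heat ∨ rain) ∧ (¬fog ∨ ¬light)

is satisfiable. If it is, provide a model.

door = False, rain = True, heat = True, cache = True, light = False, safe = False, fog = False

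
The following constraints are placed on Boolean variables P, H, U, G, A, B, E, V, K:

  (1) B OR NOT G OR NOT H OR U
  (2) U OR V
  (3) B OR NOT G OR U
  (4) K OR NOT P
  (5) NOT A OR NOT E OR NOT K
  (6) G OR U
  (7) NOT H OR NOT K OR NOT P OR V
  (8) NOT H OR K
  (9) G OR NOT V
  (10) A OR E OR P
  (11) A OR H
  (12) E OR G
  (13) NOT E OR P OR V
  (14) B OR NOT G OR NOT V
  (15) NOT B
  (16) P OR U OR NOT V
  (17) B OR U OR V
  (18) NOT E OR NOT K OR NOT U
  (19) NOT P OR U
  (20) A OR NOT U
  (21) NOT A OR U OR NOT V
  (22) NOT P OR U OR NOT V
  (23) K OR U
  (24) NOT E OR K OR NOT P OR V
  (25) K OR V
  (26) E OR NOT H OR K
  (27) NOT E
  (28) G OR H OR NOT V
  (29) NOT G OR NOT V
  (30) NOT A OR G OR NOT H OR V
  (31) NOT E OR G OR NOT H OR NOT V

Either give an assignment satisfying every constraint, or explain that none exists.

Unit clause (NOT B) forces B = False.
Unit clause (NOT E) forces E = False.
In (E OR G) only G is left, so G = True.
In (B OR NOT G OR NOT V) only NOT V is left, so V = False.
In (B OR U OR V) only U is left, so U = True.
In (A OR NOT U) only A is left, so A = True.
In (K OR V) only K is left, so K = True.
Set P = False.
Set H = True.
All clauses satisfied.

P: False, H: True, U: True, G: True, A: True, B: False, E: False, V: False, K: True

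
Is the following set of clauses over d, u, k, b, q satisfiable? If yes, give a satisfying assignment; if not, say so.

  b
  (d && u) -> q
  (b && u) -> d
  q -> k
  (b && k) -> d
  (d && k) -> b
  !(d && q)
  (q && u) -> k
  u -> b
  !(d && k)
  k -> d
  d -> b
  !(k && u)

d=F, u=F, k=F, b=T, q=F

Unit clause (b) forces b = True.
Set d = False.
  then (!b || d || !k) forces k = False.
  then (k || !q) forces q = False.
  then (!b || d || !u) forces u = False.
All clauses satisfied.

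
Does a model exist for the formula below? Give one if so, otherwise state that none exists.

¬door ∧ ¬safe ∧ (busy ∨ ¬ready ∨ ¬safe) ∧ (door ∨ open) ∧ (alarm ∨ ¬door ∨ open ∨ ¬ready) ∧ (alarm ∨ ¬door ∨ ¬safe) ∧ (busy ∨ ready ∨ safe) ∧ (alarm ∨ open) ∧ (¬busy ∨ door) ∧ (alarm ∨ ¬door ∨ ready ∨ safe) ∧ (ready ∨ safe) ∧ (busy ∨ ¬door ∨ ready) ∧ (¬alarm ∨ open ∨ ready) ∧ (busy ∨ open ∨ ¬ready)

Unit clause (¬door) forces door = False.
Unit clause (¬safe) forces safe = False.
In (door ∨ open) only open is left, so open = True.
In (¬busy ∨ door) only ¬busy is left, so busy = False.
In (ready ∨ safe) only ready is left, so ready = True.
Set alarm = False.
All clauses satisfied.

busy = False, alarm = False, safe = False, ready = True, door = False, open = True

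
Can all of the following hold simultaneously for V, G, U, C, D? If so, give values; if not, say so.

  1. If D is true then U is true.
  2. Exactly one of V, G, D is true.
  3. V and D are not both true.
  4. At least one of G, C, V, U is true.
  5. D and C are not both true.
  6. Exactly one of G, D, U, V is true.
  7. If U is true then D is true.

V = True, G = False, U = False, C = True, D = False

  (1) D=F ⇒ U: vacuous ✓
  (2) {V, G, D}: 1 true — exactly one ✓
  (3) V=T, D=F — not both ✓
  (4) {G, C, V, U}: 2 true — at least one ✓
  (5) D=F, C=T — not both ✓
  (6) {G, D, U, V}: 1 true — exactly one ✓
  (7) U=F ⇒ D: vacuous ✓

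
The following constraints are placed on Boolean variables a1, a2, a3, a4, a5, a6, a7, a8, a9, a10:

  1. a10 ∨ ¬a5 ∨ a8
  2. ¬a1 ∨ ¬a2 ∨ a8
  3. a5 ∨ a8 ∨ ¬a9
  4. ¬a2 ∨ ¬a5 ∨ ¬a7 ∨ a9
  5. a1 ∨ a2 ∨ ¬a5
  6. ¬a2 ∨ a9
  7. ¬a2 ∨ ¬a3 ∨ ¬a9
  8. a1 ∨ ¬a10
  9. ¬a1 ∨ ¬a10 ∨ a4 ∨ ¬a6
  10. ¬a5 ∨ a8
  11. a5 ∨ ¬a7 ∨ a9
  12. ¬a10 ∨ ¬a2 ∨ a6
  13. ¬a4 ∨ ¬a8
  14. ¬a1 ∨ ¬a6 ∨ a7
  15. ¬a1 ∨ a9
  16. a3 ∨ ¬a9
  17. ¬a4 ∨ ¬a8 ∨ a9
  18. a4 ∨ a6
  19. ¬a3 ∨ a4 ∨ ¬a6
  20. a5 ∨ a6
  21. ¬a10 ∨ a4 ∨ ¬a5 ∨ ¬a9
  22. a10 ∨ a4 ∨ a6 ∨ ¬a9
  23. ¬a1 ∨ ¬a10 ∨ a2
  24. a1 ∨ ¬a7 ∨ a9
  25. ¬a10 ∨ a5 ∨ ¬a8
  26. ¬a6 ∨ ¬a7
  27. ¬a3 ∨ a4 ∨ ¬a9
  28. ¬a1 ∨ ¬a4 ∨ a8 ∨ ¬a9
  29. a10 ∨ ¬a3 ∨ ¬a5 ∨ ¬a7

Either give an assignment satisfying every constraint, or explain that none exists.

a1 = False, a2 = False, a3 = False, a4 = False, a5 = False, a6 = True, a7 = False, a8 = True, a9 = False, a10 = False

Set a1 = False.
  then (a1 ∨ ¬a10) forces a10 = False.
Set a2 = False.
  then (a1 ∨ a2 ∨ ¬a5) forces a5 = False.
  then (a5 ∨ a6) forces a6 = True.
  then (¬a6 ∨ ¬a7) forces a7 = False.
Set a3 = False.
  then (a3 ∨ ¬a9) forces a9 = False.
Set a4 = False.
Set a8 = True.
All clauses satisfied.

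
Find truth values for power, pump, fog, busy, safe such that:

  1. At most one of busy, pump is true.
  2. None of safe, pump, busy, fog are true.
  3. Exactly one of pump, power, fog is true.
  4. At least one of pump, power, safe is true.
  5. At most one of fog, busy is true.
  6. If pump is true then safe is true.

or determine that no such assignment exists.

power=T; pump=F; fog=F; busy=F; safe=F

  (1) {busy, pump}: 0 true — at most one ✓
  (2) {safe, pump, busy, fog}: 0 true — none ✓
  (3) {pump, power, fog}: 1 true — exactly one ✓
  (4) {pump, power, safe}: 1 true — at least one ✓
  (5) {fog, busy}: 0 true — at most one ✓
  (6) pump=F ⇒ safe: vacuous ✓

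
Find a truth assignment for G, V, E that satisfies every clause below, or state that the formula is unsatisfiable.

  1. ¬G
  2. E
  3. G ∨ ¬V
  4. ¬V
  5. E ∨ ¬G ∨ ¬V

G=F, V=F, E=T

Unit clause (¬G) forces G = False.
Unit clause (E) forces E = True.
In (G ∨ ¬V) only ¬V is left, so V = False.
Check each clause:
  (¬G): ¬G holds.
  (E): E holds.
  (G ∨ ¬V): ¬V holds.
  (¬V): ¬V holds.
  (E ∨ ¬G ∨ ¬V): E holds.
All clauses satisfied.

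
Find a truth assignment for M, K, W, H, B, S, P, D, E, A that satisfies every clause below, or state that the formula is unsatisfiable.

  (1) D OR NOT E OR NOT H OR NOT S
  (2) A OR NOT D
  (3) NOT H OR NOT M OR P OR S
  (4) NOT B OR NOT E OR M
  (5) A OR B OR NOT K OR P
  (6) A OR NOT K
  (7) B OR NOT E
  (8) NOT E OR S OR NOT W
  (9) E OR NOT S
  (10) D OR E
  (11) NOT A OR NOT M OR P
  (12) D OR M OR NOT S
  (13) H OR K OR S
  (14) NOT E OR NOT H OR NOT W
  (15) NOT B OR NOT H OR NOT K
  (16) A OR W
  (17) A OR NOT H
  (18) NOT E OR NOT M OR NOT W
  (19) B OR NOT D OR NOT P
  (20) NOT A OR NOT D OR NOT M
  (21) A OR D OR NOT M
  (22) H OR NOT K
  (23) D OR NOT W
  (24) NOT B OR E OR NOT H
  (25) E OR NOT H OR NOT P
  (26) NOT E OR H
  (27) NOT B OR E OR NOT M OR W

Set M = False.
Set K = False.
Set W = False.
  then (A OR W) forces A = True.
Try H = False:
  (H OR K OR S) forces S = True.
  (E OR NOT S) forces E = True.
  clause (NOT E OR H) is falsified — backtrack.
So H = True.
Set B = False.
  then (B OR NOT E) forces E = False.
  then (E OR NOT S) forces S = False.
  then (D OR E) forces D = True.
  then (B OR NOT D OR NOT P) forces P = False.
All clauses satisfied.

M = False, K = False, W = False, H = True, B = False, S = False, P = False, D = True, E = False, A = True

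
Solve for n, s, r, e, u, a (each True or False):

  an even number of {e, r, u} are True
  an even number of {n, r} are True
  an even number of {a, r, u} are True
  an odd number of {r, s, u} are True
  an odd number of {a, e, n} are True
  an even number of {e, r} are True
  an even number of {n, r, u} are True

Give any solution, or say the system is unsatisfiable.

n = True, s = False, r = True, e = True, u = False, a = True

{e, r, u}: 2 true → even ✓
{n, r}: 2 true → even ✓
{a, r, u}: 2 true → even ✓
{r, s, u}: 1 true → odd ✓
{a, e, n}: 3 true → odd ✓
{e, r}: 2 true → even ✓
{n, r, u}: 2 true → even ✓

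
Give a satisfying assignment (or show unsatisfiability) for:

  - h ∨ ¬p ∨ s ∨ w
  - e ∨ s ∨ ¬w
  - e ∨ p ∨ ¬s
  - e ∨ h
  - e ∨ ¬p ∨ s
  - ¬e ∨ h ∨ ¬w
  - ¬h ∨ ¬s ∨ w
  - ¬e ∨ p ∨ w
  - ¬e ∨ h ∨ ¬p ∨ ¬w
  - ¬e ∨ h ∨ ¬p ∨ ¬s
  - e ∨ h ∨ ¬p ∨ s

p=T, h=T, e=T, s=T, w=T

Set p = True.
Set h = True.
Set e = True.
Set s = True.
  then (¬h ∨ ¬s ∨ w) forces w = True.
All clauses satisfied.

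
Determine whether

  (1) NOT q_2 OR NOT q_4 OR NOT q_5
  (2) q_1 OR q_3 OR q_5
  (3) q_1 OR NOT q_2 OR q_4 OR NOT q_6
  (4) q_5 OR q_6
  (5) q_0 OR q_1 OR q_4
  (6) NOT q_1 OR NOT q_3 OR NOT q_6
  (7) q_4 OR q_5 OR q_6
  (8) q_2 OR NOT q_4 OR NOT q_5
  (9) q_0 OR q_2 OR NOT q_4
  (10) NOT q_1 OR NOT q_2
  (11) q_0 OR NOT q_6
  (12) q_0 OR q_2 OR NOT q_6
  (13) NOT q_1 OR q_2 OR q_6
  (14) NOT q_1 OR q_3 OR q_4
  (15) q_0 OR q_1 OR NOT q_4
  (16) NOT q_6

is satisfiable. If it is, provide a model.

Unit clause (NOT q_6) forces q_6 = False.
In (q_5 OR q_6) only q_5 is left, so q_5 = True.
Set q_0 = True.
Try q_1 = True:
  (NOT q_1 OR NOT q_2) forces q_2 = False.
  clause (NOT q_1 OR q_2 OR q_6) is falsified — backtrack.
So q_1 = False.
Set q_2 = True.
  then (NOT q_2 OR NOT q_4 OR NOT q_5) forces q_4 = False.
Set q_3 = True.
All clauses satisfied.

q_0=T; q_1=F; q_2=T; q_3=T; q_4=F; q_5=T; q_6=F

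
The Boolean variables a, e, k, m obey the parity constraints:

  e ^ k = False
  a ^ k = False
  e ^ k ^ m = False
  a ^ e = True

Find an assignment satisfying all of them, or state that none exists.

Adding constraints 1, 2, 4 mod 2: every variable appears an even number of times on the left, so the left side is 0.
But the right sides sum to 1 (mod 2). 0 ≠ 1 — the system is inconsistent.

The formula is unsatisfiable.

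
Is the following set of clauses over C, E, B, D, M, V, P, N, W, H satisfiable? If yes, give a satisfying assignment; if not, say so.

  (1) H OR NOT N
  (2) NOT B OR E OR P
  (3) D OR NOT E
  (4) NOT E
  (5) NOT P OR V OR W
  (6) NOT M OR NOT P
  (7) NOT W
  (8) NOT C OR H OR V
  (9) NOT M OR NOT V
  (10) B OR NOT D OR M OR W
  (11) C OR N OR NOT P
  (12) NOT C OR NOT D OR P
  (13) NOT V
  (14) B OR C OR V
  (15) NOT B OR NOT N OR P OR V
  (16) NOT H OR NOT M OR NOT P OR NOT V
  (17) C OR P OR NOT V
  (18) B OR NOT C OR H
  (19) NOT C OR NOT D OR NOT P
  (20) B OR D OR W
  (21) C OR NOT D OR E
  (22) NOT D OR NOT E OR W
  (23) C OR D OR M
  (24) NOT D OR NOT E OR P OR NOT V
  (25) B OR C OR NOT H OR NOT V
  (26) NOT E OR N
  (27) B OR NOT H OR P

Case E = True:
  Clause (NOT E) is falsified — contradiction.
Case E = False:
  (NOT W) forces W = False.
  (NOT V) forces V = False.
  (NOT P OR V OR W) forces P = False.
  (NOT B OR E OR P) forces B = False.
  (B OR C OR V) forces C = True.
  (NOT C OR H OR V) forces H = True.
  Clause (B OR NOT H OR P) is falsified — contradiction.
Both cases fail, so the formula is unsatisfiable.

Unsatisfiable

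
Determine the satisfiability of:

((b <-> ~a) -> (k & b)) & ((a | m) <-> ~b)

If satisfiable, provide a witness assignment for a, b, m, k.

a: False; b: False; m: True; k: True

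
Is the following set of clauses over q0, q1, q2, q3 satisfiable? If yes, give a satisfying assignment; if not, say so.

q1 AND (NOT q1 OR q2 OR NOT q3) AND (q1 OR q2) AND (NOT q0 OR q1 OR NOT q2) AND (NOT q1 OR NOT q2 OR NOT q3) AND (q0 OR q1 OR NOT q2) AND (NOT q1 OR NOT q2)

Unit clause (q1) forces q1 = True.
In (NOT q1 OR NOT q2) only NOT q2 is left, so q2 = False.
In (NOT q1 OR q2 OR NOT q3) only NOT q3 is left, so q3 = False.
Set q0 = False.
Check each clause:
  (q1): q1 holds.
  (NOT q1 OR q2 OR NOT q3): NOT q3 holds.
  (q1 OR q2): q1 holds.
  (NOT q0 OR q1 OR NOT q2): NOT q0 holds.
  (NOT q1 OR NOT q2 OR NOT q3): NOT q2 holds.
  (q0 OR q1 OR NOT q2): q1 holds.
  (NOT q1 OR NOT q2): NOT q2 holds.
All clauses satisfied.

q0 = False, q1 = True, q2 = False, q3 = False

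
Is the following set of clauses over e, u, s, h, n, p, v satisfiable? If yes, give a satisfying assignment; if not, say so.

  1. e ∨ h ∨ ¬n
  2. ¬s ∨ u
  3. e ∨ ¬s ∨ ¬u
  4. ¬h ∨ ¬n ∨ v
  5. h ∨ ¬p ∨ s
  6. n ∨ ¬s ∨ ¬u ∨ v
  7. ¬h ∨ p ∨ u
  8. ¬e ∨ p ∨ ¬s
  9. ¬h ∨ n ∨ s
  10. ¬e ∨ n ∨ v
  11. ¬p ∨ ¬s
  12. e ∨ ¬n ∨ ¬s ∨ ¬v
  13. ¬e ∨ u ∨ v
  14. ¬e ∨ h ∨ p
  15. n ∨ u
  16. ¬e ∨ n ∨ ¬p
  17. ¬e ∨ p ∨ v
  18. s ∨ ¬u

e: False, u: False, s: False, h: True, n: True, p: True, v: True

Set e = False.
Try u = True:
  (e ∨ ¬s ∨ ¬u) forces s = False.
  clause (s ∨ ¬u) is falsified — backtrack.
So u = False.
  then (¬s ∨ u) forces s = False.
  then (n ∨ u) forces n = True.
  then (e ∨ h ∨ ¬n) forces h = True.
  then (¬h ∨ ¬n ∨ v) forces v = True.
  then (¬h ∨ p ∨ u) forces p = True.
All clauses satisfied.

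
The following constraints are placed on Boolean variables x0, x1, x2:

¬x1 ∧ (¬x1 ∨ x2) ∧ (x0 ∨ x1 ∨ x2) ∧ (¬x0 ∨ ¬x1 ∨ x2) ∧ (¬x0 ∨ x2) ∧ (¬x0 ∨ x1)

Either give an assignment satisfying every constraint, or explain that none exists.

x0 = False, x1 = False, x2 = True

Unit clause (¬x1) forces x1 = False.
In (¬x0 ∨ x1) only ¬x0 is left, so x0 = False.
In (x0 ∨ x1 ∨ x2) only x2 is left, so x2 = True.
Check each clause:
  (¬x1): ¬x1 holds.
  (¬x1 ∨ x2): ¬x1 holds.
  (x0 ∨ x1 ∨ x2): x2 holds.
  (¬x0 ∨ ¬x1 ∨ x2): ¬x0 holds.
  (¬x0 ∨ x2): ¬x0 holds.
  (¬x0 ∨ x1): ¬x0 holds.
All clauses satisfied.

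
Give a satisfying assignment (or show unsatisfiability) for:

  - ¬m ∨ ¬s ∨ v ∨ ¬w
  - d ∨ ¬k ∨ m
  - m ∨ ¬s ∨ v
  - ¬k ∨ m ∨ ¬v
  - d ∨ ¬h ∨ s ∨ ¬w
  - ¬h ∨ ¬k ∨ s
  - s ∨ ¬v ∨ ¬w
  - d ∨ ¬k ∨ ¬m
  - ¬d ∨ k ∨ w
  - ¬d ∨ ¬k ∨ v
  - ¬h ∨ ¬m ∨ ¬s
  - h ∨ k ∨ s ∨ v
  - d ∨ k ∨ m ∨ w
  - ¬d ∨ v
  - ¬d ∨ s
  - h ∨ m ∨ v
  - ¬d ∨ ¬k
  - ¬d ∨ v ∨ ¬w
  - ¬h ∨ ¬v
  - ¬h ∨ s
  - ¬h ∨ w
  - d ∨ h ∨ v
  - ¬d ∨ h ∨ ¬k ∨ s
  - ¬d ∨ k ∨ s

v = True, h = False, m = False, w = True, s = True, k = False, d = True

Try v = False:
  (¬d ∨ v) forces d = False.
  (d ∨ h ∨ v) forces h = True.
  (¬h ∨ s) forces s = True.
  (m ∨ ¬s ∨ v) forces m = True.
  clause (¬h ∨ ¬m ∨ ¬s) is falsified — backtrack.
So v = True.
  then (¬h ∨ ¬v) forces h = False.
Set m = False.
  then (¬k ∨ m ∨ ¬v) forces k = False.
Set w = True.
  then (s ∨ ¬v ∨ ¬w) forces s = True.
Set d = True.
All clauses satisfied.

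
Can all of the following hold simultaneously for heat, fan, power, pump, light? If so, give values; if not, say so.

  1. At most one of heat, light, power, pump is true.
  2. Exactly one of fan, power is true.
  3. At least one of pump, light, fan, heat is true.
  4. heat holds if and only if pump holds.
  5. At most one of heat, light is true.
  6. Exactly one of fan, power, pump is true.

heat = False, fan = True, power = False, pump = False, light = True

  (1) {heat, light, power, pump}: 1 true — at most one ✓
  (2) {fan, power}: 1 true — exactly one ✓
  (3) {pump, light, fan, heat}: 2 true — at least one ✓
  (4) heat=F, pump=F — same ✓
  (5) {heat, light}: 1 true — at most one ✓
  (6) {fan, power, pump}: 1 true — exactly one ✓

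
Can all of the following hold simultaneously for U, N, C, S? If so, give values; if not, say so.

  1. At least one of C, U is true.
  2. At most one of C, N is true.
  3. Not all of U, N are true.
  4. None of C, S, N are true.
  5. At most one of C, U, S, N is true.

U: True, N: False, C: False, S: False

  (1) {C, U}: 1 true — at least one ✓
  (2) {C, N}: 0 true — at most one ✓
  (3) {U, N}: 1/2 true — not all ✓
  (4) {C, S, N}: 0 true — none ✓
  (5) {C, U, S, N}: 1 true — at most one ✓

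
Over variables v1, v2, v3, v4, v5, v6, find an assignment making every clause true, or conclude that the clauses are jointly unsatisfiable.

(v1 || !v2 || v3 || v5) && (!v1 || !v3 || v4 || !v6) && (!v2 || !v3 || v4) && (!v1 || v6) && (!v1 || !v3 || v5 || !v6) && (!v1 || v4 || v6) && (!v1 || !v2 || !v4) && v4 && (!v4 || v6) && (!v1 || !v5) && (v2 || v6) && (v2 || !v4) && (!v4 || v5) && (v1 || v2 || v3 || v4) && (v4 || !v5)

v1: False, v2: True, v3: False, v4: True, v5: True, v6: True

Unit clause (v4) forces v4 = True.
In (!v4 || v6) only v6 is left, so v6 = True.
In (v2 || !v4) only v2 is left, so v2 = True.
In (!v4 || v5) only v5 is left, so v5 = True.
In (!v1 || !v2 || !v4) only !v1 is left, so v1 = False.
Set v3 = False.
All clauses satisfied.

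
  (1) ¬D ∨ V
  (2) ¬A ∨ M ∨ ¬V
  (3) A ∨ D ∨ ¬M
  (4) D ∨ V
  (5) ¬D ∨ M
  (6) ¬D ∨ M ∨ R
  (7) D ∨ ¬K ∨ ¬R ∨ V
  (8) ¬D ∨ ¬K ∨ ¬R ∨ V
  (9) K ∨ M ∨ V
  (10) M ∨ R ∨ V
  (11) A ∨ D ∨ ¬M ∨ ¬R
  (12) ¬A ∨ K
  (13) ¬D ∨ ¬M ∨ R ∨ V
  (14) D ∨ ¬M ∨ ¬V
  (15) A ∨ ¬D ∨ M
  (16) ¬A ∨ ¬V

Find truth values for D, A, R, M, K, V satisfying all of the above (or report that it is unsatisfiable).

D=F, A=F, R=T, M=F, K=F, V=T

Set D = False.
  then (D ∨ V) forces V = True.
  then (D ∨ ¬M ∨ ¬V) forces M = False.
  then (¬A ∨ ¬V) forces A = False.
Set R = True.
Set K = False.
All clauses satisfied.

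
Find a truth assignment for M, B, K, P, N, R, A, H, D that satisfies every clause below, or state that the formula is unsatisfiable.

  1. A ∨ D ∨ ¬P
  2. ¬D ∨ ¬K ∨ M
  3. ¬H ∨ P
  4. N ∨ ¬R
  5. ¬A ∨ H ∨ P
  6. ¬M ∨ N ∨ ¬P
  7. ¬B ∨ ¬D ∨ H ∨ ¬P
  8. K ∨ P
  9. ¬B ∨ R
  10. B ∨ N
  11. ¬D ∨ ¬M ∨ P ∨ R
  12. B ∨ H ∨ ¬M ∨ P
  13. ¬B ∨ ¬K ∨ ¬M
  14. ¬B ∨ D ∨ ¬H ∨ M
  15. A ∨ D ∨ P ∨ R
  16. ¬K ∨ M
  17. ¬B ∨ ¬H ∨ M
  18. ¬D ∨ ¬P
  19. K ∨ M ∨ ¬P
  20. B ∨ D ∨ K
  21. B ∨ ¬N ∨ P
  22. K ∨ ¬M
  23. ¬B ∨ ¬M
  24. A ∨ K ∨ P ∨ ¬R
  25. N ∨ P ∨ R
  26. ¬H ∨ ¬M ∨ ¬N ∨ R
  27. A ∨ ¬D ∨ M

M = True; B = False; K = True; P = True; N = True; R = True; A = True; H = False; D = False

Try M = False:
  (¬K ∨ M) forces K = False.
  (K ∨ P) forces P = True.
  clause (K ∨ M ∨ ¬P) is falsified — backtrack.
So M = True.
  then (K ∨ ¬M) forces K = True.
  then (¬B ∨ ¬M) forces B = False.
  then (B ∨ N) forces N = True.
  then (B ∨ ¬N ∨ P) forces P = True.
  then (¬D ∨ ¬P) forces D = False.
  then (A ∨ D ∨ ¬P) forces A = True.
Set R = True.
Set H = False.
All clauses satisfied.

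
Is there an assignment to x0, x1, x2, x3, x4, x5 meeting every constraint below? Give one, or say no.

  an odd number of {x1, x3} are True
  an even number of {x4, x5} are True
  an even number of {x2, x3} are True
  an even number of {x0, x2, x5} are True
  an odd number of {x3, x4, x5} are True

x0 = True; x1 = False; x2 = True; x3 = True; x4 = False; x5 = False

{x1, x3}: 1 true → odd ✓
{x4, x5}: 0 true → even ✓
{x2, x3}: 2 true → even ✓
{x0, x2, x5}: 2 true → even ✓
{x3, x4, x5}: 1 true → odd ✓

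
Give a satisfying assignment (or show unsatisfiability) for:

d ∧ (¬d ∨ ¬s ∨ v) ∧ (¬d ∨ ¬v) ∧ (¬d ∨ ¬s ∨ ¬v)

Unit clause (d) forces d = True.
In (¬d ∨ ¬v) only ¬v is left, so v = False.
In (¬d ∨ ¬s ∨ v) only ¬s is left, so s = False.
Check each clause:
  (d): d holds.
  (¬d ∨ ¬s ∨ v): ¬s holds.
  (¬d ∨ ¬v): ¬v holds.
  (¬d ∨ ¬s ∨ ¬v): ¬s holds.
All clauses satisfied.

d = True, s = False, v = False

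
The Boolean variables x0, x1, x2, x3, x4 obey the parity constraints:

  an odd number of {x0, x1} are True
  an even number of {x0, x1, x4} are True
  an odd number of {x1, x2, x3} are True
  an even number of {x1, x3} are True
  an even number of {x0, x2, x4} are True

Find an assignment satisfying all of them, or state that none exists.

x0 = False, x1 = True, x2 = True, x3 = True, x4 = True

{x0, x1}: 1 true → odd ✓
{x0, x1, x4}: 2 true → even ✓
{x1, x2, x3}: 3 true → odd ✓
{x1, x3}: 2 true → even ✓
{x0, x2, x4}: 2 true → even ✓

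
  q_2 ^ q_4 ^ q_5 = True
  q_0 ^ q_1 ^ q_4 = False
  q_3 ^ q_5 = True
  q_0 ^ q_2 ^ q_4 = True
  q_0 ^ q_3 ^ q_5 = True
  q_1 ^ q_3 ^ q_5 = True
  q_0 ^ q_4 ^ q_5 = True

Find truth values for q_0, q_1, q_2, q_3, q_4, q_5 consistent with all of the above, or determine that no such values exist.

Unsatisfiable

Adding constraints 1, 2, 4, 5, 6, 7 mod 2: every variable appears an even number of times on the left, so the left side is 0.
But the right sides sum to 1 (mod 2). 0 ≠ 1 — the system is inconsistent.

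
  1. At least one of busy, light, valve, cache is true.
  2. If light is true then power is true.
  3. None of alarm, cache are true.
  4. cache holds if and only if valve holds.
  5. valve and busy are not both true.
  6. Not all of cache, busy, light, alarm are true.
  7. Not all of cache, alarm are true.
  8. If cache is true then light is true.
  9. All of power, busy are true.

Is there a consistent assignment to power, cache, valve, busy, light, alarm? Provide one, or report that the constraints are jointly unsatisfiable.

power=T; cache=F; valve=F; busy=T; light=T; alarm=F

  (1) {busy, light, valve, cache}: 2 true — at least one ✓
  (2) light=T ⇒ power: T ✓
  (3) {alarm, cache}: 0 true — none ✓
  (4) cache=F, valve=F — same ✓
  (5) valve=F, busy=T — not both ✓
  (6) {cache, busy, light, alarm}: 2/4 true — not all ✓
  (7) {cache, alarm}: 0/2 true — not all ✓
  (8) cache=F ⇒ light: vacuous ✓
  (9) {power, busy}: all 2 true ✓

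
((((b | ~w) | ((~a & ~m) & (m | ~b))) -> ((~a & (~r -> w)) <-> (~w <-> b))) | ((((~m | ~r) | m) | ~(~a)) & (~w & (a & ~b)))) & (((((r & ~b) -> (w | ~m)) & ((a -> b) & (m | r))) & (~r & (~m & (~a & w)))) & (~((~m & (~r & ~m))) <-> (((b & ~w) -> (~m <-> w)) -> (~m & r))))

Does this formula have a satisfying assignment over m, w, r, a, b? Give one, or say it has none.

The formula is unsatisfiable.

Case w = True: the formula simplifies to ((b | ((~a & ~m) & (m | ~b))) -> (~a <-> ~b)) & ((((a -> b) & (m | r)) & (~r & (~m & ~a))) & (~((~m & (~r & ~m))) <-> (~m & r))).
  m = True: the conjunct ~m is False.
  m = False: simplifies to ((b | (~a & ~b)) -> (~a <-> ~b)) & ((((a -> b) & r) & (~r & ~a)) & (~(~r) <-> r)).
    r = True: the conjunct ~r is False.
    r = False: the conjunct r is False.
Case w = False: the conjunct w is False.
Both cases fail — unsatisfiable.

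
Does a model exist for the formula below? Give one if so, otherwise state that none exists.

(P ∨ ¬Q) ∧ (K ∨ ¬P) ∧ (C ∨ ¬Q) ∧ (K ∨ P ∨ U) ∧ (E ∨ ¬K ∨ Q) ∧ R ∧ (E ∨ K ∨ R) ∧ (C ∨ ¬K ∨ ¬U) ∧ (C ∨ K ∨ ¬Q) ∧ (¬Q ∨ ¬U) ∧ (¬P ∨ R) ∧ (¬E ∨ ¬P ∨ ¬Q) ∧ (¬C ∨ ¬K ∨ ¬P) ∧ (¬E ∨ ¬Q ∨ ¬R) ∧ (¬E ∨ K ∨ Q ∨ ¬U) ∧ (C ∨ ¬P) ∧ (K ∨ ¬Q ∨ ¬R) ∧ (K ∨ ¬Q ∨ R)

Unit clause (R) forces R = True.
Try Q = True:
  (P ∨ ¬Q) forces P = True.
  (K ∨ ¬P) forces K = True.
  (C ∨ ¬Q) forces C = True.
  clause (¬C ∨ ¬K ∨ ¬P) is falsified — backtrack.
So Q = False.
Set E = False.
  then (E ∨ ¬K ∨ Q) forces K = False.
  then (K ∨ ¬P) forces P = False.
  then (K ∨ P ∨ U) forces U = True.
Set C = False.
All clauses satisfied.

Q=F, E=F, R=T, P=F, C=F, K=F, U=T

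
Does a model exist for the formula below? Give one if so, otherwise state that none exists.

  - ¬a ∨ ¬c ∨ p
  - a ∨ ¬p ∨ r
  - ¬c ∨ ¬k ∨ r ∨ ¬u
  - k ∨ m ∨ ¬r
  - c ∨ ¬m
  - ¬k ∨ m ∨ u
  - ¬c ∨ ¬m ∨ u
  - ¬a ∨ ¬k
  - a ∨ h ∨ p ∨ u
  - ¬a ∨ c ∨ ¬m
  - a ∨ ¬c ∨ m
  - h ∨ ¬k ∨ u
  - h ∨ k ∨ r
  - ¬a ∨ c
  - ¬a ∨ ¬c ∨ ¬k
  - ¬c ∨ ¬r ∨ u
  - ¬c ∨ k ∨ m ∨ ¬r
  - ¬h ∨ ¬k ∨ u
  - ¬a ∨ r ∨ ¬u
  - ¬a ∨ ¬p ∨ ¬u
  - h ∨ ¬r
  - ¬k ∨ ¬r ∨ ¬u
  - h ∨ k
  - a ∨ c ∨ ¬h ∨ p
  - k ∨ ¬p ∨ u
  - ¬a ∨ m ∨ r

Set r = False.
Set c = False.
  then (c ∨ ¬m) forces m = False.
  then (¬a ∨ c) forces a = False.
  then (a ∨ ¬p ∨ r) forces p = False.
  then (a ∨ c ∨ ¬h ∨ p) forces h = False.
  then (a ∨ h ∨ p ∨ u) forces u = True.
  then (h ∨ k ∨ r) forces k = True.
All clauses satisfied.

r=F, c=F, u=T, k=T, a=F, m=F, p=F, h=F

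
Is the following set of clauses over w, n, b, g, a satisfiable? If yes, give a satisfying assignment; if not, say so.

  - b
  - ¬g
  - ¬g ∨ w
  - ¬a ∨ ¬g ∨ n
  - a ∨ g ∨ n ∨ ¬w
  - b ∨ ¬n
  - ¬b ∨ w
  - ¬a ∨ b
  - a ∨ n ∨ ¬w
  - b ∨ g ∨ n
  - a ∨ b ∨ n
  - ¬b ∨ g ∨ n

w: True, n: True, b: True, g: False, a: False

Unit clause (b) forces b = True.
Unit clause (¬g) forces g = False.
In (¬b ∨ w) only w is left, so w = True.
In (¬b ∨ g ∨ n) only n is left, so n = True.
Set a = False.
All clauses satisfied.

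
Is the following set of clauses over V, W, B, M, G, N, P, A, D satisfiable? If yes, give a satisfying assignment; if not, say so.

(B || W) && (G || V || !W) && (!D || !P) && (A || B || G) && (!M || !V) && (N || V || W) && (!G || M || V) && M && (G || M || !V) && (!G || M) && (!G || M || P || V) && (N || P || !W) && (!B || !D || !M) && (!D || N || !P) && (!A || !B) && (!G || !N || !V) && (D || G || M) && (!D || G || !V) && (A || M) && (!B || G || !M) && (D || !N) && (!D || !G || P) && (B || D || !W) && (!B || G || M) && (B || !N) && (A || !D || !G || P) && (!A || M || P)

Unit clause (M) forces M = True.
In (!M || !V) only !V is left, so V = False.
Try W = False:
  (B || W) forces B = True.
  (N || V || W) forces N = True.
  (!B || !D || !M) forces D = False.
  clause (D || !N) is falsified — backtrack.
So W = True.
  then (G || V || !W) forces G = True.
Try B = False:
  (B || D || !W) forces D = True.
  (!D || !P) forces P = False.
  clause (!D || !G || P) is falsified — backtrack.
So B = True.
  then (!B || !D || !M) forces D = False.
  then (!A || !B) forces A = False.
  then (D || !N) forces N = False.
  then (N || P || !W) forces P = True.
All clauses satisfied.

V: False, W: True, B: True, M: True, G: True, N: False, P: True, A: False, D: False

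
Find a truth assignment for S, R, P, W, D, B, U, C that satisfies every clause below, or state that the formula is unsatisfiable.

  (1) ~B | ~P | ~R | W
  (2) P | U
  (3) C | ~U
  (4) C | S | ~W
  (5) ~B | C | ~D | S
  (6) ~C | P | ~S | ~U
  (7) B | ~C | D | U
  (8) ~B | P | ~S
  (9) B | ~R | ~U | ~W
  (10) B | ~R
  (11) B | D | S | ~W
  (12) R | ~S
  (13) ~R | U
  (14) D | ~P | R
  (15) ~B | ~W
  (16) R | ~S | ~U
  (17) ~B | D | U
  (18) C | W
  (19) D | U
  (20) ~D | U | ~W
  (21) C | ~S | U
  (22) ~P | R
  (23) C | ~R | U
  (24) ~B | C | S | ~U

S = False, R = False, P = False, W = True, D = True, B = False, U = True, C = True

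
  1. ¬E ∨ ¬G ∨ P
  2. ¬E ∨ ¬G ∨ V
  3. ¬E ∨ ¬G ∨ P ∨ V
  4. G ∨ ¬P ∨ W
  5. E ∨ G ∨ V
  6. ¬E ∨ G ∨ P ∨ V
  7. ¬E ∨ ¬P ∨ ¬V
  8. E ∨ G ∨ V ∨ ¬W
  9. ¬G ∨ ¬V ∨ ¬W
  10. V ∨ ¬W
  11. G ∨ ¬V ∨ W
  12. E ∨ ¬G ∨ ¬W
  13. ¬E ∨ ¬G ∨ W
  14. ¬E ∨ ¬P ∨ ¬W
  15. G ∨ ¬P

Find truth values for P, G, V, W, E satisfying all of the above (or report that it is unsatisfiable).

Set P = False.
Set G = False.
Try V = False:
  (E ∨ G ∨ V) forces E = True.
  clause (¬E ∨ G ∨ P ∨ V) is falsified — backtrack.
So V = True.
  then (G ∨ ¬V ∨ W) forces W = True.
Set E = True.
All clauses satisfied.

P=F, G=F, V=T, W=T, E=T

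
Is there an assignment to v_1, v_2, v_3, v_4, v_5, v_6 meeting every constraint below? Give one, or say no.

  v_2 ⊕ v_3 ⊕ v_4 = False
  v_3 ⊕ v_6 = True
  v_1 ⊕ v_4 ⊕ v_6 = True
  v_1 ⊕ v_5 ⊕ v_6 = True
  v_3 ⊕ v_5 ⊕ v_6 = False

v_1 = False; v_2 = False; v_3 = True; v_4 = True; v_5 = True; v_6 = False

v_2 ⊕ v_3 ⊕ v_4 = F ⊕ T ⊕ T = False ✓
v_3 ⊕ v_6 = T ⊕ F = True ✓
v_1 ⊕ v_4 ⊕ v_6 = F ⊕ T ⊕ F = True ✓
v_1 ⊕ v_5 ⊕ v_6 = F ⊕ T ⊕ F = True ✓
v_3 ⊕ v_5 ⊕ v_6 = T ⊕ T ⊕ F = False ✓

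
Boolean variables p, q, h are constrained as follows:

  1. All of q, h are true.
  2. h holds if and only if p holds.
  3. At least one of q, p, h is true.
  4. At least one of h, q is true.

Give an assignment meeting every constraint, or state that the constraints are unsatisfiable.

p: True; q: True; h: True

  (1) {q, h}: all 2 true ✓
  (2) h=T, p=T — same ✓
  (3) {q, p, h}: 3 true — at least one ✓
  (4) {h, q}: 2 true — at least one ✓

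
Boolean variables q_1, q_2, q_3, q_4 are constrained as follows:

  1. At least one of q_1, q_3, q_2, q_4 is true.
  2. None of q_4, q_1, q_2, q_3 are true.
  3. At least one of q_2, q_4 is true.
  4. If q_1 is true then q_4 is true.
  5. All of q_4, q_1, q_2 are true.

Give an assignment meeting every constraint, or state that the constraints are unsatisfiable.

Case q_1 = True:
  Constraint (2) is violated (q_1=T) — contradiction.
Case q_1 = False:
  Constraint (5) is violated (q_1=F) — contradiction.
Both cases fail — unsatisfiable.

Unsatisfiable — no assignment works.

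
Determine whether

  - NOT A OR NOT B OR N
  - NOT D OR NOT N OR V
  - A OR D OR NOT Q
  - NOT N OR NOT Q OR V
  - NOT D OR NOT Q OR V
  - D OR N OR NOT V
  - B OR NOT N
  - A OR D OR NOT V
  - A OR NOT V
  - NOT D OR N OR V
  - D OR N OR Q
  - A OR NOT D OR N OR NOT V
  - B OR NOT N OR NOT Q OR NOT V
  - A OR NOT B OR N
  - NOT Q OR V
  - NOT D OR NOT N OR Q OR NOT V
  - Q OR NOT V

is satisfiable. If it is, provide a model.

B = True, V = True, N = True, D = False, Q = True, A = True

Set B = True.
Set V = True.
  then (A OR NOT V) forces A = True.
  then (Q OR NOT V) forces Q = True.
  then (NOT A OR NOT B OR N) forces N = True.
Set D = False.
All clauses satisfied.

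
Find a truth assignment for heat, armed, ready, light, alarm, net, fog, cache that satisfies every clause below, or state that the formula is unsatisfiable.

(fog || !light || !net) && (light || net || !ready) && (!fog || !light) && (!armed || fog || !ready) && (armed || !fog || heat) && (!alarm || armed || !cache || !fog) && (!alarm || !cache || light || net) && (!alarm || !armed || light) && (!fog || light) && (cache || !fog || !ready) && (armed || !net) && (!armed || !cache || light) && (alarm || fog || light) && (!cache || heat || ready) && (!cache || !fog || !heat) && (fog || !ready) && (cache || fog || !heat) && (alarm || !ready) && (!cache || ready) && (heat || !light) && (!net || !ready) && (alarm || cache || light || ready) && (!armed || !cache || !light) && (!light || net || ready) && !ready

Unit clause (!ready) forces ready = False.
In (!cache || ready) only !cache is left, so cache = False.
Set heat = False.
  then (heat || !light) forces light = False.
  then (alarm || cache || light || ready) forces alarm = True.
  then (!alarm || !armed || light) forces armed = False.
  then (!fog || light) forces fog = False.
  then (armed || !net) forces net = False.
All clauses satisfied.

heat = False, armed = False, ready = False, light = False, alarm = True, net = False, fog = False, cache = False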